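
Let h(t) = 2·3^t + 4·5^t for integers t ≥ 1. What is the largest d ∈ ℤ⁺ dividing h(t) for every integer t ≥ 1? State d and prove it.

Computing the first values: h(1) = 26 and h(2) = 118; gcd(26, 118) = 2, so d ≤ 2.
We prove 2 | 2·3^t + 4·5^t for all t ≥ 1 by induction on t.
Base case (t = 1): h(1) = 26 = 2·(13), so 2 | h(1).
For the inductive step, assume it holds for an arbitrary i ≥ 1, i.e. 2 | h(i). Then
h(i+1) − 5·h(i) = (2·3^(i+1) + 4·5^(i+1)) − 5·(2·3^i + 4·5^i) = (2)·3^i·(3 − 5) = (-4)·3^i. Since 2 | h(i) by the inductive hypothesis, 2 | 5·h(i); and 2 | -4 since -4 = 2·-2. Therefore 2 | h(i+1).
Hence, by induction on t, the claim holds for every t ≥ 1.
Therefore the largest such d is 2.

d = 2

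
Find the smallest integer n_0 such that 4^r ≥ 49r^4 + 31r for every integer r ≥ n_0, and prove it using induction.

At r = 9: 262144 < 321768, so the inequality fails and n_0 ≥ 10. We prove 4^r ≥ 49r^4 + 31r for all r ≥ 10.
Base case (r = 10): 4^r = 1048576 and 49r^4 + 31r = 490310, so 1048576 ≥ 490310.
For the inductive step, assume it holds for an arbitrary j ≥ 10, so 4^j ≥ 49j^4 + 31j.
Then 4^(j + 1) = 4·(4^j) ≥ 4·(49j^4 + 31j).
Also, for j ≥ 10 we have 4·(49j^4 + 31j) ≥ 49(j+1)^4 + 31(j+1), since 4·(49j^4 + 31j) − (49(j+1)^4 + 31(j+1)) = 147j^4 - 196j^3 - 294j^2 - 103j - 80, which is nonnegative for all j ≥ 10.
Combining, 4^(j + 1) ≥ 49(j+1)^4 + 31(j+1).
This completes the induction.
Hence the smallest such n_0 is 10.

n_0 = 10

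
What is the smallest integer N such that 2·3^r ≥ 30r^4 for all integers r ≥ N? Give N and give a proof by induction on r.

At r = 11: 354294 < 439230, so the inequality fails and N ≥ 12. We prove 2·3^r ≥ 30r^4 for all r ≥ 12.
Base step (r = 12): 2·3^r = 1062882 and 30r^4 = 622080, so 1062882 ≥ 622080.
Inductive step: suppose the statement holds for some j ≥ 12, so 2·3^j ≥ 30j^4.
Then 2·3^(j + 1) = 3·(2·3^j) ≥ 3·(30j^4).
Also, for j ≥ 12 we have 3·(30j^4) ≥ 30(j+1)^4, since 3 ≥ (1 + 1/j)^4 for all j ≥ 12.
Combining, 2·3^(j + 1) ≥ 30(j+1)^4.
By the principle of mathematical induction, the result holds for all r ≥ 12.
Hence the smallest such N is 12.

N = 12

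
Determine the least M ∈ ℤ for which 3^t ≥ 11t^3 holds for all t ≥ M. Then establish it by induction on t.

At t = 7: 2187 < 3773, so the inequality fails and M ≥ 8. We prove 3^t ≥ 11t^3 for all t ≥ 8.
For the base case t = 8: 3^t = 6561 and 11t^3 = 5632, so 6561 ≥ 5632.
Inductive step: assume the claim holds for t = p, so 3^p ≥ 11p^3.
Then 3^(p + 1) = 3·(3^p) ≥ 3·(11p^3).
Also, for p ≥ 8 we have 3·(11p^3) ≥ 11(p+1)^3, since 3 ≥ (1 + 1/p)^3 for all p ≥ 8.
Combining, 3^(p + 1) ≥ 11(p+1)^3.
Hence, by induction on t, the claim holds for every t ≥ 8.
Hence the smallest such M is 8.

M = 8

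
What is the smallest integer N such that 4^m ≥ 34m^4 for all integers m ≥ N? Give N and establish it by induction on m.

N = 9

At m = 8: 65536 < 139264, so the inequality fails and N ≥ 9. We prove 4^m ≥ 34m^4 for all m ≥ 9.
For the base case m = 9: 4^m = 262144 and 34m^4 = 223074, so 262144 ≥ 223074.
Inductive step: suppose the statement holds for some r ≥ 9, so 4^r ≥ 34r^4.
Then 4^(r + 1) = 4·(4^r) ≥ 4·(34r^4).
Also, for r ≥ 9 we have 4·(34r^4) ≥ 34(r+1)^4, since 4 ≥ (1 + 1/r)^4 for all r ≥ 9.
Combining, 4^(r + 1) ≥ 34(r+1)^4.
By induction, the statement is established for all m ≥ 9.
Hence the smallest such N is 9.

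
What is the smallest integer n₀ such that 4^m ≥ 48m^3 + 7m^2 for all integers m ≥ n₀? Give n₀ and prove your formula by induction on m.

At m = 7: 16384 < 16807, so the inequality fails and n₀ ≥ 8. We prove 4^m ≥ 48m^3 + 7m^2 for all m ≥ 8.
For the base case m = 8: 4^m = 65536 and 48m^3 + 7m^2 = 25024, so 65536 ≥ 25024.
Suppose the result is true for m = k, so 4^k ≥ 48k^3 + 7k^2.
Then 4^(k + 1) = 4·(4^k) ≥ 4·(48k^3 + 7k^2).
Also, for k ≥ 8 we have 4·(48k^3 + 7k^2) ≥ 48(k+1)^3 + 7(k+1)^2, since 4·(48k^3 + 7k^2) − (48(k+1)^3 + 7(k+1)^2) = 144k^3 - 123k^2 - 158k - 55, which is nonnegative for all k ≥ 8.
Combining, 4^(k + 1) ≥ 48(k+1)^3 + 7(k+1)^2.
Hence, by induction on m, the claim holds for every m ≥ 8.
Hence the smallest such n₀ is 8.

n₀ = 8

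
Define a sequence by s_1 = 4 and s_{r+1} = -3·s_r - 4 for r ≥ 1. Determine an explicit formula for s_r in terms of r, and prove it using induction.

Computing the first terms: s_1 = 4, s_2 = -16, s_3 = 44. This suggests s_r = 5(-3)^(r - 1) - 1.
For the base case r = 1: the formula gives 4 = 4 = s_1.
Suppose the result is true for r = i, so s_i = 5(-3)^(i - 1) - 1.
Then s_{i+1} = -3·s_i - 4 = -3·(5(-3)^(i - 1) - 1) - 4 = 5(-3)^i - 1 = 5(-3)^((i+1) - 1) - 1,
which is the claimed formula at r = i+1.
Hence, by induction on r, the claim holds for every r ≥ 1.

s_r = 5(-3)^(r - 1) - 1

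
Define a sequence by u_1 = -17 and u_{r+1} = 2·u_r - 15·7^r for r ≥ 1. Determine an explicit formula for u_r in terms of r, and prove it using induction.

u_r = 2^(r + 1) - 3·7^r

Computing the first terms: u_1 = -17, u_2 = -139, u_3 = -1013. This suggests u_r = 2^(r + 1) - 3·7^r.
When r = 1: the formula gives -17 = -17 = u_1.
For the inductive step, assume it holds for an arbitrary i ≥ 1, so u_i = 2^(i + 1) - 3·7^i.
Then u_{i+1} = 2·u_i - 15·7^i = 2·(2^(i + 1) - 3·7^i) - 15·7^i = 2^(i + 2) - 3·7^(i + 1) = 2^((i+1) + 1) - 3·7^(i+1),
which is the claimed formula at r = i+1.
Hence, by induction on r, the claim holds for every r ≥ 1.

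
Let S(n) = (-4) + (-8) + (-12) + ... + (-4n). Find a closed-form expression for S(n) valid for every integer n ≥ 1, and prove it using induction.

S(n) = -2n(n + 1)

We claim S(n) = -2n(n + 1) for all n ≥ 1.
Base step (n = 1): S(1) = -4, and the closed form gives -4. They agree.
For the inductive step, assume it holds for an arbitrary i ≥ 1, so S(i) = 2i(-i - 1).
Then S(i+1) = S(i) + (-4i - 4) = (2i(-i - 1)) + (-4i - 4).
Simplifying, S(i+1) = -2(i + 1)(i + 2) = -2(i+1)((i+1) + 1),
which is the closed form with n = i+1.
By induction, the statement is established for all n ≥ 1.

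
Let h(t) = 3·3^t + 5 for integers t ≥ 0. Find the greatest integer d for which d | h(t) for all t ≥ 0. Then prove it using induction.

Computing the first values: h(0) = 8 and h(1) = 14; gcd(8, 14) = 2, so d ≤ 2.
We prove 2 | 3·3^t + 5 for all t ≥ 0 by induction on t.
When t = 0: h(0) = 8 = 2·(4), so 2 | h(0).
For the inductive step, assume it holds for an arbitrary m ≥ 0, i.e. 2 | h(m). Then
h(m+1) = 3·3^(m+1) + 5 = 3·(3·3^m + 5) - 10 = 3·h(m) - 10. The first term is divisible by 2 by the inductive hypothesis, and -10 is divisible by 2. Hence 2 | h(m+1).
Hence, by induction on t, the claim holds for every t ≥ 0.
Therefore the largest such d is 2.

d = 2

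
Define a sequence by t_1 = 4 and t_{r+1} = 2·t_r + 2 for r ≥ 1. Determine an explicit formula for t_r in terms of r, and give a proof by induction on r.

t_r = 3·2^r - 2

Computing the first terms: t_1 = 4, t_2 = 10, t_3 = 22. This suggests t_r = 3·2^r - 2.
When r = 1: the formula gives 4 = 4 = t_1.
Inductive step: assume the claim holds for r = j, so t_j = 3·2^j - 2.
Then t_{j+1} = 2·t_j + 2 = 2·(3·2^j - 2) + 2 = 3·2^(j + 1) - 2,
which is the claimed formula at r = j+1.
By induction, the statement is established for all r ≥ 1.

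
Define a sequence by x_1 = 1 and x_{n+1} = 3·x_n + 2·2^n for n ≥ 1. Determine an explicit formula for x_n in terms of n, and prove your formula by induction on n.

Computing the first terms: x_1 = 1, x_2 = 7, x_3 = 29. This suggests x_n = -2^(n + 1) + 5·3^(n - 1).
Base step (n = 1): the formula gives 1 = 1 = x_1.
Inductive step: suppose the statement holds for some k ≥ 1, so x_k = -2^(k + 1) + 5·3^(k - 1).
Then x_{k+1} = 3·x_k + 2·2^k = 3·(-2^(k + 1) + 5·3^(k - 1)) + 2·2^k = -2^(k + 2) + 5·3^k = -2^((k+1) + 1) + 5·3^((k+1) - 1),
which is the claimed formula at n = k+1.
This completes the induction.

x_n = -2^(n + 1) + 5·3^(n - 1)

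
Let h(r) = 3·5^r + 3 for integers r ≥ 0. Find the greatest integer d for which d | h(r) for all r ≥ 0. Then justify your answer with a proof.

d = 6

Computing the first values: h(0) = 6 and h(1) = 18; gcd(6, 18) = 6, so d ≤ 6.
We prove 6 | 3·5^r + 3 for all r ≥ 0 by induction on r.
Base step (r = 0): h(0) = 6 = 6·(1), so 6 | h(0).
For the inductive step, assume it holds for an arbitrary m ≥ 0, i.e. 6 | h(m). Then
h(m+1) = 3·5^(m+1) + 3 = 5·(3·5^m + 3) - 12 = 5·h(m) - 12. The first term is divisible by 6 by the inductive hypothesis, and -12 is divisible by 6. Hence 6 | h(m+1).
By the principle of mathematical induction, the result holds for all r ≥ 0.
Therefore the largest such d is 6.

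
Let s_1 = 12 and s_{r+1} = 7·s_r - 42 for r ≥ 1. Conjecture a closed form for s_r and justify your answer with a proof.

Computing the first terms: s_1 = 12, s_2 = 42, s_3 = 252. This suggests s_r = 5·7^(r - 1) + 7.
Base step (r = 1): the formula gives 12 = 12 = s_1.
Suppose the result is true for r = k, so s_k = 5·7^(k - 1) + 7.
Then s_{k+1} = 7·s_k - 42 = 7·(5·7^(k - 1) + 7) - 42 = 5·7^k + 7 = 5·7^((k+1) - 1) + 7,
which is the claimed formula at r = k+1.
Hence, by induction on r, the claim holds for every r ≥ 1.

s_r = 5·7^(r - 1) + 7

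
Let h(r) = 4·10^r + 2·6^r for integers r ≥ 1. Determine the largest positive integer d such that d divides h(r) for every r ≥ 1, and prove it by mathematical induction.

d = 4

Computing the first values: h(1) = 52 and h(2) = 472; gcd(52, 472) = 4, so d ≤ 4.
We prove 4 | 4·10^r + 2·6^r for all r ≥ 1 by induction on r.
Base step (r = 1): h(1) = 52 = 4·(13), so 4 | h(1).
Inductive step: assume the claim holds for r = j, i.e. 4 | h(j). Then
h(j+1) − 10·h(j) = (4·10^(j+1) + 2·6^(j+1)) − 10·(4·10^j + 2·6^j) = (2)·6^j·(6 − 10) = (-8)·6^j. Since 4 | h(j) by the inductive hypothesis, 4 | 10·h(j); and 4 | -8 since -8 = 4·-2. Therefore 4 | h(j+1).
Hence, by induction on r, the claim holds for every r ≥ 1.
Therefore the largest such d is 4.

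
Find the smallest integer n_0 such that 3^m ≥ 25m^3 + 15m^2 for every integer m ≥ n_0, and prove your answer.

At m = 8: 6561 < 13760, so the inequality fails and n_0 ≥ 9. We prove 3^m ≥ 25m^3 + 15m^2 for all m ≥ 9.
Base step (m = 9): 3^m = 19683 and 25m^3 + 15m^2 = 19440, so 19683 ≥ 19440.
Inductive step: assume the claim holds for m = p, so 3^p ≥ 25p^3 + 15p^2.
Then 3^(p + 1) = 3·(3^p) ≥ 3·(25p^3 + 15p^2).
Also, for p ≥ 9 we have 3·(25p^3 + 15p^2) ≥ 25(p+1)^3 + 15(p+1)^2, since 3·(25p^3 + 15p^2) − (25(p+1)^3 + 15(p+1)^2) = 50p^3 - 45p^2 - 105p - 40, which is nonnegative for all p ≥ 9.
Combining, 3^(p + 1) ≥ 25(p+1)^3 + 15(p+1)^2.
By the principle of mathematical induction, the result holds for all m ≥ 9.
Hence the smallest such n_0 is 9.

n_0 = 9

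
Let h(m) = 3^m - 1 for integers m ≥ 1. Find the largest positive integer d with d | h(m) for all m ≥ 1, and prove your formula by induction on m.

d = 2

Computing the first values: h(1) = 2 and h(2) = 8; gcd(2, 8) = 2, so d ≤ 2.
We prove 2 | 3^m - 1 for all m ≥ 1 by induction on m.
When m = 1: h(1) = 2 = 2·(1), so 2 | h(1).
Inductive step: assume the claim holds for m = i, i.e. 2 | h(i). Then
3^{i+1} − 1^{i+1} = 3·3^i − 1·1^i = 3·(3^i − 1^i) + (2)·1^i. The first term is divisible by 2 by the inductive hypothesis, and the second term (2)·1^i is divisible by 2 since 2 | 2. Hence 2 | h(i+1).
By the principle of mathematical induction, the result holds for all m ≥ 1.
Therefore the largest such d is 2.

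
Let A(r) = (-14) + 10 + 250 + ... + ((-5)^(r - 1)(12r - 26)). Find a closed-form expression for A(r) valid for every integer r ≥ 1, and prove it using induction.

A(r) = 2(-5)^r(-r + 2) - 4

We claim A(r) = 2(-5)^r(-r + 2) - 4 for all r ≥ 1.
When r = 1: A(1) = -14, and the closed form gives -14. They agree.
Suppose the result is true for r = k, so A(k) = 2(-5)^k(-k + 2) - 4.
Then A(k+1) = A(k) + ((-5)^k(12k - 14)) = (2(-5)^k(-k + 2) - 4) + ((-5)^k(12k - 14)).
Simplifying, A(k+1) = 10(-5)^k·k - 10(-5)^k - 4 = 2(-5)^(k+1)(-(k+1) + 2) - 4,
which is the closed form with r = k+1.
This completes the induction.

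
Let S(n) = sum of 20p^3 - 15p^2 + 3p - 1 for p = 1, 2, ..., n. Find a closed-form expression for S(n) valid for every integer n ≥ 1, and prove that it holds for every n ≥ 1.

We claim S(n) = n(5n^3 + 5n^2 - n - 2) for all n ≥ 1.
For the base case n = 1: S(1) = 7, and the closed form gives 7. They agree.
Inductive step: assume the claim holds for n = p, so S(p) = p(5p^3 + 5p^2 - p - 2).
Then S(p+1) = S(p) + (20p^3 + 45p^2 + 33p + 7) = (p(5p^3 + 5p^2 - p - 2)) + (20p^3 + 45p^2 + 33p + 7).
Simplifying, S(p+1) = (p + 1)(5p^3 + 20p^2 + 24p + 7) = (p+1)(5(p+1)^3 + 5(p+1)^2 - (p+1) - 2),
which is the closed form with n = p+1.
This completes the induction.

S(n) = n(5n^3 + 5n^2 - n - 2)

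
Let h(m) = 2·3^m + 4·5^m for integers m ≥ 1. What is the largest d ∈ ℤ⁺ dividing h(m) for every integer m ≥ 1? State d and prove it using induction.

Computing the first values: h(1) = 26 and h(2) = 118; gcd(26, 118) = 2, so d ≤ 2.
We prove 2 | 2·3^m + 4·5^m for all m ≥ 1 by induction on m.
When m = 1: h(1) = 26 = 2·(13), so 2 | h(1).
For the inductive step, assume it holds for an arbitrary j ≥ 1, i.e. 2 | h(j). Then
h(j+1) − 5·h(j) = (2·3^(j+1) + 4·5^(j+1)) − 5·(2·3^j + 4·5^j) = (2)·3^j·(3 − 5) = (-4)·3^j. Since 2 | h(j) by the inductive hypothesis, 2 | 5·h(j); and 2 | -4 since -4 = 2·-2. Therefore 2 | h(j+1).
By induction, the statement is established for all m ≥ 1.
Therefore the largest such d is 2.

d = 2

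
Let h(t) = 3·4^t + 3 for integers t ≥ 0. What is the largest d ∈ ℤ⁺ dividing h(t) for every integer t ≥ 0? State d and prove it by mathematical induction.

Computing the first values: h(0) = 6 and h(1) = 15; gcd(6, 15) = 3, so d ≤ 3.
We prove 3 | 3·4^t + 3 for all t ≥ 0 by induction on t.
Base case (t = 0): h(0) = 6 = 3·(2), so 3 | h(0).
Inductive step: suppose the statement holds for some i ≥ 0, i.e. 3 | h(i). Then
h(i+1) = 3·4^(i+1) + 3 = 4·(3·4^i + 3) - 9 = 4·h(i) - 9. The first term is divisible by 3 by the inductive hypothesis, and -9 is divisible by 3. Hence 3 | h(i+1).
By the principle of mathematical induction, the result holds for all t ≥ 0.
Therefore the largest such d is 3.

d = 3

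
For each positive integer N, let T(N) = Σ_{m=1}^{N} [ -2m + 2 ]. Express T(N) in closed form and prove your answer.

T(N) = -N(N - 1)

We claim T(N) = -N(N - 1) for all N ≥ 1.
Base case (N = 1): T(1) = 0, and the closed form gives 0. They agree.
Suppose the result is true for N = m, so T(m) = m(-m + 1).
Then T(m+1) = T(m) + (-2m) = (m(-m + 1)) + (-2m).
Simplifying, T(m+1) = -m(m + 1) = -(m+1)((m+1) - 1),
which is the closed form with N = m+1.
This completes the induction.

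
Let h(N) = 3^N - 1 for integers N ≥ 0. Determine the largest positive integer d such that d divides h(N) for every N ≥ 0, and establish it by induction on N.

d = 2

Computing the first values: h(0) = 0 and h(1) = 2; gcd(0, 2) = 2, so d ≤ 2.
We prove 2 | 3^N - 1 for all N ≥ 0 by induction on N.
Base step (N = 0): h(0) = 0 = 2·(0), so 2 | h(0).
Suppose the result is true for N = k, i.e. 2 | h(k). Then
h(k+1) = 3^(k+1) - 1 = 3·(3^k - 1) + 2 = 3·h(k) + 2. The first term is divisible by 2 by the inductive hypothesis, and 2 is divisible by 2. Hence 2 | h(k+1).
By the principle of mathematical induction, the result holds for all N ≥ 0.
Therefore the largest such d is 2.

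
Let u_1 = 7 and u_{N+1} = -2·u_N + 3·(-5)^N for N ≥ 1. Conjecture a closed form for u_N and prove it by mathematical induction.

u_N = -(-2)^N - (-5)^N

Computing the first terms: u_1 = 7, u_2 = -29, u_3 = 133. This suggests u_N = -(-2)^N - (-5)^N.
Base step (N = 1): the formula gives 7 = 7 = u_1.
Inductive step: suppose the statement holds for some k ≥ 1, so u_k = -(-2)^k - (-5)^k.
Then u_{k+1} = -2·u_k + 3·(-5)^k = -2·(-(-2)^k - (-5)^k) + 3·(-5)^k = -(-2)^(k + 1) - (-5)^(k + 1),
which is the claimed formula at N = k+1.
Hence, by induction on N, the claim holds for every N ≥ 1.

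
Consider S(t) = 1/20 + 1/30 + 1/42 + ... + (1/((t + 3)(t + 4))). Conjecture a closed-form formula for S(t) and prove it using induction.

We claim S(t) = t/(4(t + 4)) for all t ≥ 1.
Base step (t = 1): S(1) = 1/20, and the closed form gives 1/20. They agree.
Inductive step: assume the claim holds for t = j, so S(j) = j/(4(j + 4)).
Then S(j+1) = S(j) + (1/((j + 4)(j + 5))) = (j/(4(j + 4))) + (1/((j + 4)(j + 5))).
Simplifying, S(j+1) = (j + 1)/(4(j + 5)) = (j+1)/(4((j+1) + 4)),
which is the closed form with t = j+1.
This completes the induction.

S(t) = t/(4(t + 4))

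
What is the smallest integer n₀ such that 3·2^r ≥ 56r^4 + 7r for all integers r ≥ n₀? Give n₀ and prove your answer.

n₀ = 23

At r = 22: 12582912 < 13118490, so the inequality fails and n₀ ≥ 23. We prove 3·2^r ≥ 56r^4 + 7r for all r ≥ 23.
Base step (r = 23): 3·2^r = 25165824 and 56r^4 + 7r = 15671257, so 25165824 ≥ 15671257.
Inductive step: assume the claim holds for r = j, so 3·2^j ≥ 56j^4 + 7j.
Then 3·2^(j + 1) = 2·(3·2^j) ≥ 2·(56j^4 + 7j).
Also, for j ≥ 23 we have 2·(56j^4 + 7j) ≥ 56(j+1)^4 + 7(j+1), since 2·(56j^4 + 7j) − (56(j+1)^4 + 7(j+1)) = 56j^4 - 224j^3 - 336j^2 - 217j - 63, which is nonnegative for all j ≥ 23.
Combining, 3·2^(j + 1) ≥ 56(j+1)^4 + 7(j+1).
By induction, the statement is established for all r ≥ 23.
Hence the smallest such n₀ is 23.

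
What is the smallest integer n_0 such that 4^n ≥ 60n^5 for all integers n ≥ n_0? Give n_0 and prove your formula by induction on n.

n_0 = 12

At n = 11: 4194304 < 9663060, so the inequality fails and n_0 ≥ 12. We prove 4^n ≥ 60n^5 for all n ≥ 12.
When n = 12: 4^n = 16777216 and 60n^5 = 14929920, so 16777216 ≥ 14929920.
Suppose the result is true for n = j, so 4^j ≥ 60j^5.
Then 4^(j + 1) = 4·(4^j) ≥ 4·(60j^5).
Also, for j ≥ 12 we have 4·(60j^5) ≥ 60(j+1)^5, since 4 ≥ (1 + 1/j)^5 for all j ≥ 12.
Combining, 4^(j + 1) ≥ 60(j+1)^5.
This completes the induction.
Hence the smallest such n_0 is 12.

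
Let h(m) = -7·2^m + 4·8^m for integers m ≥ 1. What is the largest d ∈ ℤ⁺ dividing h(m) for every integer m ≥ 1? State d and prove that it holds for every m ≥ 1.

d = 6

Computing the first values: h(1) = 18 and h(2) = 228; gcd(18, 228) = 6, so d ≤ 6.
We prove 6 | -7·2^m + 4·8^m for all m ≥ 1 by induction on m.
Base step (m = 1): h(1) = 18 = 6·(3), so 6 | h(1).
For the inductive step, assume it holds for an arbitrary p ≥ 1, i.e. 6 | h(p). Then
h(p+1) − 8·h(p) = (-7·2^(p+1) + 4·8^(p+1)) − 8·(-7·2^p + 4·8^p) = (-7)·2^p·(2 − 8) = (42)·2^p. Since 6 | h(p) by the inductive hypothesis, 6 | 8·h(p); and 6 | 42 since 42 = 6·7. Therefore 6 | h(p+1).
Hence, by induction on m, the claim holds for every m ≥ 1.
Therefore the largest such d is 6.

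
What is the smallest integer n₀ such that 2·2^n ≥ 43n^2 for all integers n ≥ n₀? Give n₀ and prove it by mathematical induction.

n₀ = 12

At n = 11: 4096 < 5203, so the inequality fails and n₀ ≥ 12. We prove 2·2^n ≥ 43n^2 for all n ≥ 12.
Base step (n = 12): 2·2^n = 8192 and 43n^2 = 6192, so 8192 ≥ 6192.
Suppose the result is true for n = m, so 2·2^m ≥ 43m^2.
Then 2·2^(m + 1) = 2·(2·2^m) ≥ 2·(43m^2).
Also, for m ≥ 12 we have 2·(43m^2) ≥ 43(m+1)^2, since 2 ≥ (1 + 1/m)^2 for all m ≥ 12.
Combining, 2·2^(m + 1) ≥ 43(m+1)^2.
By induction, the statement is established for all n ≥ 12.
Hence the smallest such n₀ is 12.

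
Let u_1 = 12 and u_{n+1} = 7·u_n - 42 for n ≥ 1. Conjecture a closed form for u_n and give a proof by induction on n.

Computing the first terms: u_1 = 12, u_2 = 42, u_3 = 252. This suggests u_n = 5·7^(n - 1) + 7.
When n = 1: the formula gives 12 = 12 = u_1.
Inductive step: suppose the statement holds for some r ≥ 1, so u_r = 5·7^(r - 1) + 7.
Then u_{r+1} = 7·u_r - 42 = 7·(5·7^(r - 1) + 7) - 42 = 5·7^r + 7 = 5·7^((r+1) - 1) + 7,
which is the claimed formula at n = r+1.
Hence, by induction on n, the claim holds for every n ≥ 1.

u_n = 5·7^(n - 1) + 7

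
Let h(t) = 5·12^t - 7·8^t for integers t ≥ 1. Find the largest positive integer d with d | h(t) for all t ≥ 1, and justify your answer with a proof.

Computing the first values: h(1) = 4 and h(2) = 272; gcd(4, 272) = 4, so d ≤ 4.
We prove 4 | 5·12^t - 7·8^t for all t ≥ 1 by induction on t.
Base case (t = 1): h(1) = 4 = 4·(1), so 4 | h(1).
Inductive step: suppose the statement holds for some k ≥ 1, i.e. 4 | h(k). Then
h(k+1) − 12·h(k) = (5·12^(k+1) - 7·8^(k+1)) − 12·(5·12^k - 7·8^k) = (-7)·8^k·(8 − 12) = (28)·8^k. Since 4 | h(k) by the inductive hypothesis, 4 | 12·h(k); and 4 | 28 since 28 = 4·7. Therefore 4 | h(k+1).
By the principle of mathematical induction, the result holds for all t ≥ 1.
Therefore the largest such d is 4.

d = 4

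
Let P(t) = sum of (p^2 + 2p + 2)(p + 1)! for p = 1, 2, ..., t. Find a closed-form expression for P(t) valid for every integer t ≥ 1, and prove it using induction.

We claim P(t) = (t + 1)(t + 2)! - 2 for all t ≥ 1.
For the base case t = 1: P(1) = 10, and the closed form gives 10. They agree.
Suppose the result is true for t = p, so P(p) = (p + 1)(p + 2)! - 2.
Then P(p+1) = P(p) + ((p^2 + 4p + 5)(p + 2)!) = ((p + 1)(p + 2)! - 2) + ((p^2 + 4p + 5)(p + 2)!).
Simplifying, P(p+1) = ((p+1) + 1)((p+1) + 2)! - 2,
which is the closed form with t = p+1.
By the principle of mathematical induction, the result holds for all t ≥ 1.

P(t) = (t + 1)(t + 2)! - 2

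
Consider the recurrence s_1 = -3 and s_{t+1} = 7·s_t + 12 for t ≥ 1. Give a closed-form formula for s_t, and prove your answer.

Computing the first terms: s_1 = -3, s_2 = -9, s_3 = -51. This suggests s_t = -7^(t - 1) - 2.
Base step (t = 1): the formula gives -3 = -3 = s_1.
Inductive step: assume the claim holds for t = p, so s_p = -7^(p - 1) - 2.
Then s_{p+1} = 7·s_p + 12 = 7·(-7^(p - 1) - 2) + 12 = -7^p - 2 = -7^((p+1) - 1) - 2,
which is the claimed formula at t = p+1.
By the principle of mathematical induction, the result holds for all t ≥ 1.

s_t = -7^(t - 1) - 2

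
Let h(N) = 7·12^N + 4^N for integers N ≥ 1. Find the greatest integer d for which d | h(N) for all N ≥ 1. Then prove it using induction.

Computing the first values: h(1) = 88 and h(2) = 1024; gcd(88, 1024) = 8, so d ≤ 8.
We prove 8 | 7·12^N + 4^N for all N ≥ 1 by induction on N.
Base step (N = 1): h(1) = 88 = 8·(11), so 8 | h(1).
For the inductive step, assume it holds for an arbitrary m ≥ 1, i.e. 8 | h(m). Then
h(m+1) − 12·h(m) = (7·12^(m+1) + 4^(m+1)) − 12·(7·12^m + 4^m) = (1)·4^m·(4 − 12) = (-8)·4^m. Since 8 | h(m) by the inductive hypothesis, 8 | 12·h(m); and 8 | -8 since -8 = 8·-1. Therefore 8 | h(m+1).
This completes the induction.
Therefore the largest such d is 8.

d = 8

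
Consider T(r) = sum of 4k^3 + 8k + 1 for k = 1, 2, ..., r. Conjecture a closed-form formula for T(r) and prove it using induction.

We claim T(r) = r(r^3 + 2r^2 + 5r + 5) for all r ≥ 1.
Base step (r = 1): T(1) = 13, and the closed form gives 13. They agree.
For the inductive step, assume it holds for an arbitrary k ≥ 1, so T(k) = k(k^3 + 2k^2 + 5k + 5).
Then T(k+1) = T(k) + (8k + 4(k + 1)^3 + 9) = (k(k^3 + 2k^2 + 5k + 5)) + (8k + 4(k + 1)^3 + 9).
Simplifying, T(k+1) = (k + 1)(k^3 + 5k^2 + 12k + 13) = (k+1)((k+1)^3 + 2(k+1)^2 + 5(k+1) + 5),
which is the closed form with r = k+1.
Hence, by induction on r, the claim holds for every r ≥ 1.

T(r) = r(r^3 + 2r^2 + 5r + 5)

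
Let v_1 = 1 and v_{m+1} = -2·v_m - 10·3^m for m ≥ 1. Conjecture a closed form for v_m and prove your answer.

v_m = 7(-2)^(m - 1) - 2·3^m

Computing the first terms: v_1 = 1, v_2 = -32, v_3 = -26. This suggests v_m = 7(-2)^(m - 1) - 2·3^m.
Base step (m = 1): the formula gives 1 = 1 = v_1.
Suppose the result is true for m = i, so v_i = 7(-2)^(i - 1) - 2·3^i.
Then v_{i+1} = -2·v_i - 10·3^i = -2·(7(-2)^(i - 1) - 2·3^i) - 10·3^i = 7(-2)^i - 2·3^(i + 1) = 7(-2)^((i+1) - 1) - 2·3^(i+1),
which is the claimed formula at m = i+1.
By the principle of mathematical induction, the result holds for all m ≥ 1.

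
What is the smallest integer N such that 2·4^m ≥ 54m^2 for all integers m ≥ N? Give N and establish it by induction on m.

N = 5

At m = 4: 512 < 864, so the inequality fails and N ≥ 5. We prove 2·4^m ≥ 54m^2 for all m ≥ 5.
Base case (m = 5): 2·4^m = 2048 and 54m^2 = 1350, so 2048 ≥ 1350.
Inductive step: assume the claim holds for m = p, so 2·4^p ≥ 54p^2.
Then 2·4^(p + 1) = 4·(2·4^p) ≥ 4·(54p^2).
Also, for p ≥ 5 we have 4·(54p^2) ≥ 54(p+1)^2, since 4 ≥ (1 + 1/p)^2 for all p ≥ 5.
Combining, 2·4^(p + 1) ≥ 54(p+1)^2.
This completes the induction.
Hence the smallest such N is 5.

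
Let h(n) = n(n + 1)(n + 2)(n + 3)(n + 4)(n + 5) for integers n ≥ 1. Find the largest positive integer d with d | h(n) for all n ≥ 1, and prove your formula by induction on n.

d = 720

Computing the first values: h(1) = 720 and h(2) = 5040; gcd(720, 5040) = 720, so d ≤ 720.
We prove 720 | n(n + 1)(n + 2)(n + 3)(n + 4)(n + 5) for all n ≥ 1 by induction on n.
For the base case n = 1: h(1) = 720 = 720·(1), so 720 | h(1).
Inductive step: suppose the statement holds for some p ≥ 1, i.e. 720 | h(p). Then
h(p+1) − h(p) = (p+1)·(p+2)·(p+3)·(p+4)·(p+5)·(p+6) − p·(p+1)·(p+2)·(p+3)·(p+4)·(p+5) = (p+1)·(p+2)·(p+3)·(p+4)·(p+5)·[(p+6) − p] = 6·(p+1)·(p+2)·(p+3)·(p+4)·(p+5). The product of 5 consecutive integers is divisible by (5)! = 120, so h(p+1) − h(p) is divisible by 6·120 = 720. By the inductive hypothesis 720 | h(p), hence 720 | h(p+1).
This completes the induction.
Therefore the largest such d is 720.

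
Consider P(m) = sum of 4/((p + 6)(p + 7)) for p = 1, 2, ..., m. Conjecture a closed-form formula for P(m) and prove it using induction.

We claim P(m) = 4m/(7(m + 7)) for all m ≥ 1.
Base case (m = 1): P(1) = 1/14, and the closed form gives 1/14. They agree.
Inductive step: assume the claim holds for m = p, so P(p) = 4p/(7(p + 7)).
Then P(p+1) = P(p) + (4/((p + 7)(p + 8))) = (4p/(7(p + 7))) + (4/((p + 7)(p + 8))).
Simplifying, P(p+1) = 4(p + 1)/(7(p + 8)) = 4(p+1)/(7((p+1) + 7)),
which is the closed form with m = p+1.
By induction, the statement is established for all m ≥ 1.

P(m) = 4m/(7(m + 7))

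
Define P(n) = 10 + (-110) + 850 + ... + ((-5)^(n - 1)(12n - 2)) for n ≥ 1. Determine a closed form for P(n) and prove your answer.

P(n) = -2(-5)^n·n

We claim P(n) = -2(-5)^n·n for all n ≥ 1.
Base step (n = 1): P(1) = 10, and the closed form gives 10. They agree.
Suppose the result is true for n = r, so P(r) = -2(-5)^r·r.
Then P(r+1) = P(r) + ((-5)^r(12r + 10)) = (-2(-5)^r·r) + ((-5)^r(12r + 10)).
Simplifying, P(r+1) = 10(-5)^r(r + 1) = -2(-5)^(r+1)·(r+1),
which is the closed form with n = r+1.
This completes the induction.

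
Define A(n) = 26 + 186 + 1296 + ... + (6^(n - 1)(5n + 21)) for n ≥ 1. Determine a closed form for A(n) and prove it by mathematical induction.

A(n) = 6^n(n + 4) - 4

We claim A(n) = 6^n(n + 4) - 4 for all n ≥ 1.
For the base case n = 1: A(1) = 26, and the closed form gives 26. They agree.
Inductive step: assume the claim holds for n = m, so A(m) = 6^m(m + 4) - 4.
Then A(m+1) = A(m) + (6^m(5m + 26)) = (6^m(m + 4) - 4) + (6^m(5m + 26)).
Simplifying, A(m+1) = 6·6^m·m + 30·6^m - 4 = 6^(m+1)((m+1) + 4) - 4,
which is the closed form with n = m+1.
By the principle of mathematical induction, the result holds for all n ≥ 1.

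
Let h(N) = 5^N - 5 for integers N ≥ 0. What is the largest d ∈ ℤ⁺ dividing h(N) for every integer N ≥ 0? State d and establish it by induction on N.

Computing the first values: h(0) = -4 and h(1) = 0; gcd(-4, 0) = 4, so d ≤ 4.
We prove 4 | 5^N - 5 for all N ≥ 0 by induction on N.
Base step (N = 0): h(0) = -4 = 4·(-1), so 4 | h(0).
Inductive step: assume the claim holds for N = i, i.e. 4 | h(i). Then
h(i+1) = 5^(i+1) - 5 = 5·(5^i - 5) + 20 = 5·h(i) + 20. The first term is divisible by 4 by the inductive hypothesis, and 20 is divisible by 4. Hence 4 | h(i+1).
Hence, by induction on N, the claim holds for every N ≥ 0.
Therefore the largest such d is 4.

d = 4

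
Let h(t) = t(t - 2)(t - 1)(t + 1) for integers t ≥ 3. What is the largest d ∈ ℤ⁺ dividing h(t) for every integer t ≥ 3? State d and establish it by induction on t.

d = 24

Computing the first values: h(3) = 24 and h(4) = 120; gcd(24, 120) = 24, so d ≤ 24.
We prove 24 | t(t - 2)(t - 1)(t + 1) for all t ≥ 3 by induction on t.
For the base case t = 3: h(3) = 24 = 24·(1), so 24 | h(3).
Inductive step: suppose the statement holds for some p ≥ 3, i.e. 24 | h(p). Then
h(p+1) − h(p) = (p-1)·p·(p+1)·(p+2) − (p-2)·(p-1)·p·(p+1) = (p-1)·p·(p+1)·[(p+2) − (p-2)] = 4·(p-1)·p·(p+1). The product of 3 consecutive integers is divisible by (3)! = 6, so h(p+1) − h(p) is divisible by 4·6 = 24. By the inductive hypothesis 24 | h(p), hence 24 | h(p+1).
By induction, the statement is established for all t ≥ 3.
Therefore the largest such d is 24.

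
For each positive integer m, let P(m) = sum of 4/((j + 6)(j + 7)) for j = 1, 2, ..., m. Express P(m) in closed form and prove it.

We claim P(m) = 4m/(7(m + 7)) for all m ≥ 1.
Base step (m = 1): P(1) = 1/14, and the closed form gives 1/14. They agree.
Suppose the result is true for m = j, so P(j) = 4j/(7(j + 7)).
Then P(j+1) = P(j) + (4/((j + 7)(j + 8))) = (4j/(7(j + 7))) + (4/((j + 7)(j + 8))).
Simplifying, P(j+1) = 4(j + 1)/(7(j + 8)) = 4(j+1)/(7((j+1) + 7)),
which is the closed form with m = j+1.
By the principle of mathematical induction, the result holds for all m ≥ 1.

P(m) = 4m/(7(m + 7))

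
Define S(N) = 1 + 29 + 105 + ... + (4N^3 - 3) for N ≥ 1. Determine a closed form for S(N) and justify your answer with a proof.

We claim S(N) = N(N^3 + 2N^2 + N - 3) for all N ≥ 1.
For the base case N = 1: S(1) = 1, and the closed form gives 1. They agree.
For the inductive step, assume it holds for an arbitrary m ≥ 1, so S(m) = m(m^3 + 2m^2 + m - 3).
Then S(m+1) = S(m) + (4(m + 1)^3 - 3) = (m(m^3 + 2m^2 + m - 3)) + (4(m + 1)^3 - 3).
Simplifying, S(m+1) = (m + 1)(m^3 + 5m^2 + 8m + 1) = (m+1)((m+1)^3 + 2(m+1)^2 + (m+1) - 3),
which is the closed form with N = m+1.
By the principle of mathematical induction, the result holds for all N ≥ 1.

S(N) = N(N^3 + 2N^2 + N - 3)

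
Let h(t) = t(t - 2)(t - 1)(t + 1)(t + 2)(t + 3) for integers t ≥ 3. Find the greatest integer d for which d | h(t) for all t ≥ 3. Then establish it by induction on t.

d = 720

Computing the first values: h(3) = 720 and h(4) = 5040; gcd(720, 5040) = 720, so d ≤ 720.
We prove 720 | t(t - 2)(t - 1)(t + 1)(t + 2)(t + 3) for all t ≥ 3 by induction on t.
For the base case t = 3: h(3) = 720 = 720·(1), so 720 | h(3).
For the inductive step, assume it holds for an arbitrary j ≥ 3, i.e. 720 | h(j). Then
h(j+1) − h(j) = (j-1)·j·(j+1)·(j+2)·(j+3)·(j+4) − (j-2)·(j-1)·j·(j+1)·(j+2)·(j+3) = (j-1)·j·(j+1)·(j+2)·(j+3)·[(j+4) − (j-2)] = 6·(j-1)·j·(j+1)·(j+2)·(j+3). The product of 5 consecutive integers is divisible by (5)! = 120, so h(j+1) − h(j) is divisible by 6·120 = 720. By the inductive hypothesis 720 | h(j), hence 720 | h(j+1).
By the principle of mathematical induction, the result holds for all t ≥ 3.
Therefore the largest such d is 720.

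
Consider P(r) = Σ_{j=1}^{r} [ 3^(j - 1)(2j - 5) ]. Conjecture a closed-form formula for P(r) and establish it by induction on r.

P(r) = 3^r(r - 3) + 3

We claim P(r) = 3^r(r - 3) + 3 for all r ≥ 1.
Base step (r = 1): P(1) = -3, and the closed form gives -3. They agree.
Inductive step: assume the claim holds for r = j, so P(j) = 3^j(j - 3) + 3.
Then P(j+1) = P(j) + (3^j(2j - 3)) = (3^j(j - 3) + 3) + (3^j(2j - 3)).
Simplifying, P(j+1) = 3·3^j·j - 6·3^j + 3 = 3^(j+1)((j+1) - 3) + 3,
which is the closed form with r = j+1.
By induction, the statement is established for all r ≥ 1.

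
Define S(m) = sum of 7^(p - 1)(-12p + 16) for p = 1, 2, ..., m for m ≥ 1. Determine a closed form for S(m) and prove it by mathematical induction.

S(m) = 7^m(-2m + 3) - 3

We claim S(m) = 7^m(-2m + 3) - 3 for all m ≥ 1.
Base case (m = 1): S(1) = 4, and the closed form gives 4. They agree.
Suppose the result is true for m = p, so S(p) = 7^p(-2p + 3) - 3.
Then S(p+1) = S(p) + (7^p(-12p + 4)) = (7^p(-2p + 3) - 3) + (7^p(-12p + 4)).
Simplifying, S(p+1) = -14·7^p·p + 7·7^p - 3 = 7^(p+1)(-2(p+1) + 3) - 3,
which is the closed form with m = p+1.
By the principle of mathematical induction, the result holds for all m ≥ 1.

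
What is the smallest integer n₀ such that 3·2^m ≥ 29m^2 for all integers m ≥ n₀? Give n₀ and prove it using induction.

n₀ = 10

At m = 9: 1536 < 2349, so the inequality fails and n₀ ≥ 10. We prove 3·2^m ≥ 29m^2 for all m ≥ 10.
When m = 10: 3·2^m = 3072 and 29m^2 = 2900, so 3072 ≥ 2900.
For the inductive step, assume it holds for an arbitrary j ≥ 10, so 3·2^j ≥ 29j^2.
Then 3·2^(j + 1) = 2·(3·2^j) ≥ 2·(29j^2).
Also, for j ≥ 10 we have 2·(29j^2) ≥ 29(j+1)^2, since 2 ≥ (1 + 1/j)^2 for all j ≥ 10.
Combining, 3·2^(j + 1) ≥ 29(j+1)^2.
By the principle of mathematical induction, the result holds for all m ≥ 10.
Hence the smallest such n₀ is 10.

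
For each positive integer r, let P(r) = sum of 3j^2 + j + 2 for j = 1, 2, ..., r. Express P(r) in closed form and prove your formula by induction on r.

We claim P(r) = r(r^2 + 2r + 3) for all r ≥ 1.
When r = 1: P(1) = 6, and the closed form gives 6. They agree.
Inductive step: assume the claim holds for r = j, so P(j) = j(j^2 + 2j + 3).
Then P(j+1) = P(j) + (j + 3(j + 1)^2 + 3) = (j(j^2 + 2j + 3)) + (j + 3(j + 1)^2 + 3).
Simplifying, P(j+1) = (j + 1)(j^2 + 4j + 6) = (j+1)((j+1)^2 + 2(j+1) + 3),
which is the closed form with r = j+1.
By the principle of mathematical induction, the result holds for all r ≥ 1.

P(r) = r(r^2 + 2r + 3)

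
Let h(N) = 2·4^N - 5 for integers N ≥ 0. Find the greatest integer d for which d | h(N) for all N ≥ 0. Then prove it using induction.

d = 3

Computing the first values: h(0) = -3 and h(1) = 3; gcd(-3, 3) = 3, so d ≤ 3.
We prove 3 | 2·4^N - 5 for all N ≥ 0 by induction on N.
For the base case N = 0: h(0) = -3 = 3·(-1), so 3 | h(0).
Inductive step: suppose the statement holds for some i ≥ 0, i.e. 3 | h(i). Then
h(i+1) = 2·4^(i+1) - 5 = 4·(2·4^i - 5) + 15 = 4·h(i) + 15. The first term is divisible by 3 by the inductive hypothesis, and 15 is divisible by 3. Hence 3 | h(i+1).
Hence, by induction on N, the claim holds for every N ≥ 0.
Therefore the largest such d is 3.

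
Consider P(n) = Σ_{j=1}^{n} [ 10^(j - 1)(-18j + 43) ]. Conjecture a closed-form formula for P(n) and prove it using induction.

P(n) = 10^n(-2n + 5) - 5

We claim P(n) = 10^n(-2n + 5) - 5 for all n ≥ 1.
For the base case n = 1: P(1) = 25, and the closed form gives 25. They agree.
Suppose the result is true for n = j, so P(j) = 10^j(-2j + 5) - 5.
Then P(j+1) = P(j) + (10^j(-18j + 25)) = (10^j(-2j + 5) - 5) + (10^j(-18j + 25)).
Simplifying, P(j+1) = -20·10^j·j + 30·10^j - 5 = 10^(j+1)(-2(j+1) + 5) - 5,
which is the closed form with n = j+1.
This completes the induction.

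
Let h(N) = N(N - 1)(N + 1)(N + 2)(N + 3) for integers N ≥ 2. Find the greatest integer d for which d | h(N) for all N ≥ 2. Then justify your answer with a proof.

Computing the first values: h(2) = 120 and h(3) = 720; gcd(120, 720) = 120, so d ≤ 120.
We prove 120 | N(N - 1)(N + 1)(N + 2)(N + 3) for all N ≥ 2 by induction on N.
Base case (N = 2): h(2) = 120 = 120·(1), so 120 | h(2).
Suppose the result is true for N = m, i.e. 120 | h(m). Then
h(m+1) − h(m) = m·(m+1)·(m+2)·(m+3)·(m+4) − (m-1)·m·(m+1)·(m+2)·(m+3) = m·(m+1)·(m+2)·(m+3)·[(m+4) − (m-1)] = 5·m·(m+1)·(m+2)·(m+3). The product of 4 consecutive integers is divisible by (4)! = 24, so h(m+1) − h(m) is divisible by 5·24 = 120. By the inductive hypothesis 120 | h(m), hence 120 | h(m+1).
This completes the induction.
Therefore the largest such d is 120.

d = 120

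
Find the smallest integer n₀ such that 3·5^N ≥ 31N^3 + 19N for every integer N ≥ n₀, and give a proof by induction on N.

At N = 4: 1875 < 2060, so the inequality fails and n₀ ≥ 5. We prove 3·5^N ≥ 31N^3 + 19N for all N ≥ 5.
When N = 5: 3·5^N = 9375 and 31N^3 + 19N = 3970, so 9375 ≥ 3970.
Suppose the result is true for N = m, so 3·5^m ≥ 31m^3 + 19m.
Then 3·5^(m + 1) = 5·(3·5^m) ≥ 5·(31m^3 + 19m).
Also, for m ≥ 5 we have 5·(31m^3 + 19m) ≥ 31(m+1)^3 + 19(m+1), since 5·(31m^3 + 19m) − (31(m+1)^3 + 19(m+1)) = 124m^3 - 93m^2 - 17m - 50, which is nonnegative for all m ≥ 5.
Combining, 3·5^(m + 1) ≥ 31(m+1)^3 + 19(m+1).
Hence, by induction on N, the claim holds for every N ≥ 5.
Hence the smallest such n₀ is 5.

n₀ = 5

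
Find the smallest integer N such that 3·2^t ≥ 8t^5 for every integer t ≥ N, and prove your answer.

At t = 24: 50331648 < 63700992, so the inequality fails and N ≥ 25. We prove 3·2^t ≥ 8t^5 for all t ≥ 25.
When t = 25: 3·2^t = 100663296 and 8t^5 = 78125000, so 100663296 ≥ 78125000.
Suppose the result is true for t = i, so 3·2^i ≥ 8i^5.
Then 3·2^(i + 1) = 2·(3·2^i) ≥ 2·(8i^5).
Also, for i ≥ 25 we have 2·(8i^5) ≥ 8(i+1)^5, since 2 ≥ (1 + 1/i)^5 for all i ≥ 25.
Combining, 3·2^(i + 1) ≥ 8(i+1)^5.
This completes the induction.
Hence the smallest such N is 25.

N = 25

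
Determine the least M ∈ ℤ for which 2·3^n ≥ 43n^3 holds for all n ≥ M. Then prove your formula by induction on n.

M = 9

At n = 8: 13122 < 22016, so the inequality fails and M ≥ 9. We prove 2·3^n ≥ 43n^3 for all n ≥ 9.
When n = 9: 2·3^n = 39366 and 43n^3 = 31347, so 39366 ≥ 31347.
Suppose the result is true for n = r, so 2·3^r ≥ 43r^3.
Then 2·3^(r + 1) = 3·(2·3^r) ≥ 3·(43r^3).
Also, for r ≥ 9 we have 3·(43r^3) ≥ 43(r+1)^3, since 3 ≥ (1 + 1/r)^3 for all r ≥ 9.
Combining, 2·3^(r + 1) ≥ 43(r+1)^3.
By induction, the statement is established for all n ≥ 9.
Hence the smallest such M is 9.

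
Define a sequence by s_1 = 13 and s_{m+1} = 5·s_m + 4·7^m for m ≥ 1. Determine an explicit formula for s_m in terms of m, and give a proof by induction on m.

s_m = -5^(m - 1) + 2·7^m

Computing the first terms: s_1 = 13, s_2 = 93, s_3 = 661. This suggests s_m = -5^(m - 1) + 2·7^m.
For the base case m = 1: the formula gives 13 = 13 = s_1.
Suppose the result is true for m = k, so s_k = -5^(k - 1) + 2·7^k.
Then s_{k+1} = 5·s_k + 4·7^k = 5·(-5^(k - 1) + 2·7^k) + 4·7^k = -5^k + 2·7^(k + 1) = -5^((k+1) - 1) + 2·7^(k+1),
which is the claimed formula at m = k+1.
By the principle of mathematical induction, the result holds for all m ≥ 1.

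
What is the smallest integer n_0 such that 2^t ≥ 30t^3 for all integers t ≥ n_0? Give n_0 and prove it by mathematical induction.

n_0 = 18

At t = 17: 131072 < 147390, so the inequality fails and n_0 ≥ 18. We prove 2^t ≥ 30t^3 for all t ≥ 18.
For the base case t = 18: 2^t = 262144 and 30t^3 = 174960, so 262144 ≥ 174960.
Suppose the result is true for t = r, so 2^r ≥ 30r^3.
Then 2^(r + 1) = 2·(2^r) ≥ 2·(30r^3).
Also, for r ≥ 18 we have 2·(30r^3) ≥ 30(r+1)^3, since 2 ≥ (1 + 1/r)^3 for all r ≥ 18.
Combining, 2^(r + 1) ≥ 30(r+1)^3.
By the principle of mathematical induction, the result holds for all t ≥ 18.
Hence the smallest such n_0 is 18.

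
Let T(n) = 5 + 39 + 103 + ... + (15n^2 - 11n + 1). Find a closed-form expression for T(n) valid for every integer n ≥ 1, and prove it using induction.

T(n) = n(5n^2 + 2n - 2)

We claim T(n) = n(5n^2 + 2n - 2) for all n ≥ 1.
Base step (n = 1): T(1) = 5, and the closed form gives 5. They agree.
Suppose the result is true for n = j, so T(j) = j(5j^2 + 2j - 2).
Then T(j+1) = T(j) + (15j^2 + 19j + 5) = (j(5j^2 + 2j - 2)) + (15j^2 + 19j + 5).
Simplifying, T(j+1) = (j + 1)(5j^2 + 12j + 5) = (j+1)(5(j+1)^2 + 2(j+1) - 2),
which is the closed form with n = j+1.
By the principle of mathematical induction, the result holds for all n ≥ 1.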